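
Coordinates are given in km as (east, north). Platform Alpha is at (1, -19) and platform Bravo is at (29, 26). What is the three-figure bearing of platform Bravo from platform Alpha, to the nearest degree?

Δeast = 29 − 1 = 28.00; Δnorth = 26 − -19 = 45.00.
Bearing = atan2(Δeast, Δnorth) mod 360° = 31.89° ≈ 032°.

032°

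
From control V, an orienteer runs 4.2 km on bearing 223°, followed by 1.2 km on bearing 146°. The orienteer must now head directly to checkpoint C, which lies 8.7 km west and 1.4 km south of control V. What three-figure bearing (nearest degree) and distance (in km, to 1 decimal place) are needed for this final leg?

Leg 1 (223°, 4.2 km): east 4.2 sin 223° = -2.86, north 4.2 cos 223° = -3.07
Leg 2 (146°, 1.2 km): east 1.2 sin 146° = 0.67, north 1.2 cos 146° = -0.99
Current position: (-2.19, -4.07). Target: (-8.7, -1.4). Remaining: Δeast = -6.51, Δnorth = 2.67.
Bearing = atan2(-6.51, 2.67) mod 360° = 292.28°; distance = √((-6.51)² + (2.67)²) = 7.032 km.

292°, 7.0 km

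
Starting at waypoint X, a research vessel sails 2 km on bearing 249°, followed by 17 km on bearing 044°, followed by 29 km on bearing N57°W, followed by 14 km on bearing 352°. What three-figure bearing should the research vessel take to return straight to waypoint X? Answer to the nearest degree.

Leg 1 (249°, 2 km): east 2 sin 249° = -1.87, north 2 cos 249° = -0.72
Leg 2 (044°, 17 km): east 17 sin 44° = 11.81, north 17 cos 44° = 12.23
Leg 3 (N57°W, 29 km): east 29 sin 303° = -24.32, north 29 cos 303° = 15.79
Leg 4 (352°, 14 km): east 14 sin 352° = -1.95, north 14 cos 352° = 13.86
Net displacement: -16.33 east, 41.17 north. Direction back to start is (16.33, -41.17): bearing = atan2(16.33, -41.17) mod 360° = 158.37° ≈ 158°.

158°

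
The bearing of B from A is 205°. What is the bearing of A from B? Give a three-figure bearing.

025°

Back-bearing = 205° − 180° = 025°.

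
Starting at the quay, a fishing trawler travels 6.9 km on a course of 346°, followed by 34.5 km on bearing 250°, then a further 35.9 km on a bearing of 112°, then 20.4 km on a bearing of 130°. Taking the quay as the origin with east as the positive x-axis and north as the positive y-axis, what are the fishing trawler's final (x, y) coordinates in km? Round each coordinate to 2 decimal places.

(14.82, -31.67)

Leg 1 (346°, 6.9 km): east 6.9 sin 346° = -1.67, north 6.9 cos 346° = 6.70
Leg 2 (250°, 34.5 km): east 34.5 sin 250° = -32.42, north 34.5 cos 250° = -11.80
Leg 3 (112°, 35.9 km): east 35.9 sin 112° = 33.29, north 35.9 cos 112° = -13.45
Leg 4 (130°, 20.4 km): east 20.4 sin 130° = 15.63, north 20.4 cos 130° = -13.11
Summing: 14.82 km east, -31.67 km north → (14.82, -31.67).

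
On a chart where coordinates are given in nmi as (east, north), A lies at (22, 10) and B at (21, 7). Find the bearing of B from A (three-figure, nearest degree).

198°

Δeast = 21 − 22 = -1.00; Δnorth = 7 − 10 = -3.00.
Bearing = atan2(Δeast, Δnorth) mod 360° = 198.43° ≈ 198°.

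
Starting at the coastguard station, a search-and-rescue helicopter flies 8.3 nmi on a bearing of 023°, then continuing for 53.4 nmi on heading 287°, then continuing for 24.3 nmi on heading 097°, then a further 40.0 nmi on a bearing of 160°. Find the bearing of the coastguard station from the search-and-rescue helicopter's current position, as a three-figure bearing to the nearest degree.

Leg 1 (023°, 8.3 nmi): east 8.3 sin 23° = 3.24, north 8.3 cos 23° = 7.64
Leg 2 (287°, 53.4 nmi): east 53.4 sin 287° = -51.07, north 53.4 cos 287° = 15.61
Leg 3 (097°, 24.3 nmi): east 24.3 sin 97° = 24.12, north 24.3 cos 97° = -2.96
Leg 4 (160°, 40.0 nmi): east 40.0 sin 160° = 13.68, north 40.0 cos 160° = -37.59
Net displacement: -10.02 east, -17.30 north. Direction back to start is (10.02, 17.30): bearing = atan2(10.02, 17.30) mod 360° = 30.09° ≈ 030°.

030°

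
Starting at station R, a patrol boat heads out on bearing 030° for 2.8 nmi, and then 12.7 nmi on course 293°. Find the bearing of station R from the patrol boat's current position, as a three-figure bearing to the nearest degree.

126°

Leg 1 (030°, 2.8 nmi): east 2.8 sin 30° = 1.40, north 2.8 cos 30° = 2.42
Leg 2 (293°, 12.7 nmi): east 12.7 sin 293° = -11.69, north 12.7 cos 293° = 4.96
Net displacement: -10.29 east, 7.39 north. Direction back to start is (10.29, -7.39): bearing = atan2(10.29, -7.39) mod 360° = 125.67° ≈ 126°.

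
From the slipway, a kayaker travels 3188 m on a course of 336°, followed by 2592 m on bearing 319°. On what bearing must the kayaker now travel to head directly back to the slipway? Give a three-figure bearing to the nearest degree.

148°

Leg 1 (336°, 3188 m): east 3188 sin 336° = -1296.68, north 3188 cos 336° = 2912.38
Leg 2 (319°, 2592 m): east 2592 sin 319° = -1700.51, north 2592 cos 319° = 1956.21
Net displacement: -2997.18 east, 4868.59 north. Direction back to start is (2997.18, -4868.59): bearing = atan2(2997.18, -4868.59) mod 360° = 148.38° ≈ 148°.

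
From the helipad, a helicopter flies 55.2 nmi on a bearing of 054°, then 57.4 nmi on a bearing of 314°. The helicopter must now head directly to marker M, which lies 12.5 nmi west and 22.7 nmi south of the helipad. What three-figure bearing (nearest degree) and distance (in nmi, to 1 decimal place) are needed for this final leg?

189°, 96.3 nmi

Leg 1 (054°, 55.2 nmi): east 55.2 sin 54° = 44.66, north 55.2 cos 54° = 32.45
Leg 2 (314°, 57.4 nmi): east 57.4 sin 314° = -41.29, north 57.4 cos 314° = 39.87
Current position: (3.37, 72.32). Target: (-12.5, -22.7). Remaining: Δeast = -15.87, Δnorth = -95.02.
Bearing = atan2(-15.87, -95.02) mod 360° = 189.48°; distance = √((-15.87)² + (-95.02)²) = 96.335 nmi.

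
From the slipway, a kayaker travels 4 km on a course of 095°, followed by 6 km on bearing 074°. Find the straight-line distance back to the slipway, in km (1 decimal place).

9.8 km

Leg 1 (095°, 4 km): east 4 sin 95° = 3.98, north 4 cos 95° = -0.35
Leg 2 (074°, 6 km): east 6 sin 74° = 5.77, north 6 cos 74° = 1.65
Net: 9.75 east, 1.31 north. Distance = √((9.75)² + (1.31)²) = 9.839 km.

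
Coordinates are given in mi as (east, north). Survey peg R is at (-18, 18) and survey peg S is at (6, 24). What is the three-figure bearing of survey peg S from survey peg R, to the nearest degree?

Δeast = 6 − -18 = 24.00; Δnorth = 24 − 18 = 6.00.
Bearing = atan2(Δeast, Δnorth) mod 360° = 75.96° ≈ 076°.

076°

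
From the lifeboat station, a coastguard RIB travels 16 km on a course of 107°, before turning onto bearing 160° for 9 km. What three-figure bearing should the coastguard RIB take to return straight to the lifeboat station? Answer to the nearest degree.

306°

Leg 1 (107°, 16 km): east 16 sin 107° = 15.30, north 16 cos 107° = -4.68
Leg 2 (160°, 9 km): east 9 sin 160° = 3.08, north 9 cos 160° = -8.46
Net displacement: 18.38 east, -13.14 north. Direction back to start is (-18.38, 13.14): bearing = atan2(-18.38, 13.14) mod 360° = 305.55° ≈ 306°.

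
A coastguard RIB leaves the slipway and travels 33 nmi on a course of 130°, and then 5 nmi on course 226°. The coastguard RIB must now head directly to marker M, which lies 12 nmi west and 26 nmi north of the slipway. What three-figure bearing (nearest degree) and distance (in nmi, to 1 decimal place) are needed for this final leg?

326°, 60.9 nmi

Leg 1 (130°, 33 nmi): east 33 sin 130° = 25.28, north 33 cos 130° = -21.21
Leg 2 (226°, 5 nmi): east 5 sin 226° = -3.60, north 5 cos 226° = -3.47
Current position: (21.68, -24.69). Target: (-12, 26). Remaining: Δeast = -33.68, Δnorth = 50.69.
Bearing = atan2(-33.68, 50.69) mod 360° = 326.39°; distance = √((-33.68)² + (50.69)²) = 60.857 nmi.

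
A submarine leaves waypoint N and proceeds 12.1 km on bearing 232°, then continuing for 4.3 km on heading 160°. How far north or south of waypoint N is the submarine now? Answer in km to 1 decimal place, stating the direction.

Leg 1 (232°, 12.1 km): east 12.1 sin 232° = -9.53, north 12.1 cos 232° = -7.45
Leg 2 (160°, 4.3 km): east 4.3 sin 160° = 1.47, north 4.3 cos 160° = -4.04
Net north component: -11.49 km.

11.5 km south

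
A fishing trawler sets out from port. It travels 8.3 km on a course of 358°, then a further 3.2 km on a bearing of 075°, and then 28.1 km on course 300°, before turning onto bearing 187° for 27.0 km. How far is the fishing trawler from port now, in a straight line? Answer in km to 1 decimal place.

25.1 km

Leg 1 (358°, 8.3 km): east 8.3 sin 358° = -0.29, north 8.3 cos 358° = 8.29
Leg 2 (075°, 3.2 km): east 3.2 sin 75° = 3.09, north 3.2 cos 75° = 0.83
Leg 3 (300°, 28.1 km): east 28.1 sin 300° = -24.34, north 28.1 cos 300° = 14.05
Leg 4 (187°, 27.0 km): east 27.0 sin 187° = -3.29, north 27.0 cos 187° = -26.80
Net: -24.82 east, -3.63 north. Distance = √((-24.82)² + (-3.63)²) = 25.088 km.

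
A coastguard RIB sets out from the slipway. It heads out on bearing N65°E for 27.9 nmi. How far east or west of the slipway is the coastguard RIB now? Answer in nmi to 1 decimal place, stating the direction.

Leg 1 (N65°E, 27.9 nmi): east 27.9 sin 65° = 25.29, north 27.9 cos 65° = 11.79
Net east component: 25.29 nmi.

25.3 nmi east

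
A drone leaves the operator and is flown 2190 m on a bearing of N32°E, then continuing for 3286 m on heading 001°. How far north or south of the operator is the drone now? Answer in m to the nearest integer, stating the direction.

Leg 1 (N32°E, 2190 m): east 2190 sin 32° = 1160.52, north 2190 cos 32° = 1857.23
Leg 2 (001°, 3286 m): east 3286 sin 1° = 57.35, north 3286 cos 1° = 3285.50
Net north component: 5142.72 m.

5143 m north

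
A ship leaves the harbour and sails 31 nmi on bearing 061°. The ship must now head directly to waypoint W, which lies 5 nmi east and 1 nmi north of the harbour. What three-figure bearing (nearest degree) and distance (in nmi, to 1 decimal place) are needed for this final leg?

Leg 1 (061°, 31 nmi): east 31 sin 61° = 27.11, north 31 cos 61° = 15.03
Current position: (27.11, 15.03). Target: (5, 1). Remaining: Δeast = -22.11, Δnorth = -14.03.
Bearing = atan2(-22.11, -14.03) mod 360° = 237.61°; distance = √((-22.11)² + (-14.03)²) = 26.188 nmi.

238°, 26.2 nmi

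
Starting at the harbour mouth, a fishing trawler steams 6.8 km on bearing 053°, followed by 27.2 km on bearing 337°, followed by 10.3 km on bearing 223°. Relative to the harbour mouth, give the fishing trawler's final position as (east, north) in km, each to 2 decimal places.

Leg 1 (053°, 6.8 km): east 6.8 sin 53° = 5.43, north 6.8 cos 53° = 4.09
Leg 2 (337°, 27.2 km): east 27.2 sin 337° = -10.63, north 27.2 cos 337° = 25.04
Leg 3 (223°, 10.3 km): east 10.3 sin 223° = -7.02, north 10.3 cos 223° = -7.53
Summing: -12.22 km east, 21.60 km north → (-12.22, 21.60).

(-12.22, 21.60)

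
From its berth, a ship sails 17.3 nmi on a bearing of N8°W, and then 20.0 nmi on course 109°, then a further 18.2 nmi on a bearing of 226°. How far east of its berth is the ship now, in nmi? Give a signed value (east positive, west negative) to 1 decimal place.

Leg 1 (N8°W, 17.3 nmi): east 17.3 sin 352° = -2.41, north 17.3 cos 352° = 17.13
Leg 2 (109°, 20.0 nmi): east 20.0 sin 109° = 18.91, north 20.0 cos 109° = -6.51
Leg 3 (226°, 18.2 nmi): east 18.2 sin 226° = -13.09, north 18.2 cos 226° = -12.64
Net east component: 3.41 nmi.

3.4 nmi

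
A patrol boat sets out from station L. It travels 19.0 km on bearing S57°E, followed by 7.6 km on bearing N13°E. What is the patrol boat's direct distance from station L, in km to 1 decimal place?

17.9 km

Leg 1 (S57°E, 19.0 km): east 19.0 sin 123° = 15.93, north 19.0 cos 123° = -10.35
Leg 2 (N13°E, 7.6 km): east 7.6 sin 13° = 1.71, north 7.6 cos 13° = 7.41
Net: 17.64 east, -2.94 north. Distance = √((17.64)² + (-2.94)²) = 17.888 km.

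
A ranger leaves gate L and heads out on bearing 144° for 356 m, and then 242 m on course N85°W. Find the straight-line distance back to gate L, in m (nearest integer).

269 m

Leg 1 (144°, 356 m): east 356 sin 144° = 209.25, north 356 cos 144° = -288.01
Leg 2 (N85°W, 242 m): east 242 sin 275° = -241.08, north 242 cos 275° = 21.09
Net: -31.83 east, -266.92 north. Distance = √((-31.83)² + (-266.92)²) = 268.809 m.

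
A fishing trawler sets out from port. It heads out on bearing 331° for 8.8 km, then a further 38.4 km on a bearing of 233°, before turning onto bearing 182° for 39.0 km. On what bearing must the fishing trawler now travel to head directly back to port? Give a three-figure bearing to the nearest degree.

Leg 1 (331°, 8.8 km): east 8.8 sin 331° = -4.27, north 8.8 cos 331° = 7.70
Leg 2 (233°, 38.4 km): east 38.4 sin 233° = -30.67, north 38.4 cos 233° = -23.11
Leg 3 (182°, 39.0 km): east 39.0 sin 182° = -1.36, north 39.0 cos 182° = -38.98
Net displacement: -36.30 east, -54.39 north. Direction back to start is (36.30, 54.39): bearing = atan2(36.30, 54.39) mod 360° = 33.72° ≈ 034°.

034°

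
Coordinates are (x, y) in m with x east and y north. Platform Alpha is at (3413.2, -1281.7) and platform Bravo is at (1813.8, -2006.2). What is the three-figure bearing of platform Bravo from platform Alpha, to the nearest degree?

246°

Δeast = 1813.8 − 3413.2 = -1599.40; Δnorth = -2006.2 − -1281.7 = -724.50.
Bearing = atan2(Δeast, Δnorth) mod 360° = 245.63° ≈ 246°.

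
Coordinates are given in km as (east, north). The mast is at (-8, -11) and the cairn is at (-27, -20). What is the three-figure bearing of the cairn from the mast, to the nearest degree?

Δeast = -27 − -8 = -19.00; Δnorth = -20 − -11 = -9.00.
Bearing = atan2(Δeast, Δnorth) mod 360° = 244.65° ≈ 245°.

245°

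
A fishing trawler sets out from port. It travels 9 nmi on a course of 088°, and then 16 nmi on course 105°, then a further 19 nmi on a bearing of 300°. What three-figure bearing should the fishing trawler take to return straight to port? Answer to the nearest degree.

Leg 1 (088°, 9 nmi): east 9 sin 88° = 8.99, north 9 cos 88° = 0.31
Leg 2 (105°, 16 nmi): east 16 sin 105° = 15.45, north 16 cos 105° = -4.14
Leg 3 (300°, 19 nmi): east 19 sin 300° = -16.45, north 19 cos 300° = 9.50
Net displacement: 7.99 east, 5.67 north. Direction back to start is (-7.99, -5.67): bearing = atan2(-7.99, -5.67) mod 360° = 234.64° ≈ 235°.

235°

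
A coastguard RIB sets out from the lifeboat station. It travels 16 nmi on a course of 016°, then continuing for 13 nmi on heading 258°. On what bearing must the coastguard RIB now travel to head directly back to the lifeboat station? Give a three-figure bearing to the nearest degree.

Leg 1 (016°, 16 nmi): east 16 sin 16° = 4.41, north 16 cos 16° = 15.38
Leg 2 (258°, 13 nmi): east 13 sin 258° = -12.72, north 13 cos 258° = -2.70
Net displacement: -8.31 east, 12.68 north. Direction back to start is (8.31, -12.68): bearing = atan2(8.31, -12.68) mod 360° = 146.77° ≈ 147°.

147°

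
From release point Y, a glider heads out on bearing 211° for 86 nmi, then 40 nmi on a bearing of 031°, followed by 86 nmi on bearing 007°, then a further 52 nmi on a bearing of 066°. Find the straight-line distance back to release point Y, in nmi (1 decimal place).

75.3 nmi

Leg 1 (211°, 86 nmi): east 86 sin 211° = -44.29, north 86 cos 211° = -73.72
Leg 2 (031°, 40 nmi): east 40 sin 31° = 20.60, north 40 cos 31° = 34.29
Leg 3 (007°, 86 nmi): east 86 sin 7° = 10.48, north 86 cos 7° = 85.36
Leg 4 (066°, 52 nmi): east 52 sin 66° = 47.50, north 52 cos 66° = 21.15
Net: 34.29 east, 67.08 north. Distance = √((34.29)² + (67.08)²) = 75.337 nmi.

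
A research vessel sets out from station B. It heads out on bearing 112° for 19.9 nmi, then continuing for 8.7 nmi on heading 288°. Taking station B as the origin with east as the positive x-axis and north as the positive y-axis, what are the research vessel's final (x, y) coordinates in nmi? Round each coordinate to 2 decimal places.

Leg 1 (112°, 19.9 nmi): east 19.9 sin 112° = 18.45, north 19.9 cos 112° = -7.45
Leg 2 (288°, 8.7 nmi): east 8.7 sin 288° = -8.27, north 8.7 cos 288° = 2.69
Summing: 10.18 nmi east, -4.77 nmi north → (10.18, -4.77).

(10.18, -4.77)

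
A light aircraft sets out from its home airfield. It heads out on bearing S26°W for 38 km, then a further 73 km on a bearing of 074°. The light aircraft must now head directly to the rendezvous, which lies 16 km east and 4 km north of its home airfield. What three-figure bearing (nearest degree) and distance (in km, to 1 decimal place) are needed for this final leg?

296°, 41.6 km

Leg 1 (S26°W, 38 km): east 38 sin 206° = -16.66, north 38 cos 206° = -34.15
Leg 2 (074°, 73 km): east 73 sin 74° = 70.17, north 73 cos 74° = 20.12
Current position: (53.51, -14.03). Target: (16, 4). Remaining: Δeast = -37.51, Δnorth = 18.03.
Bearing = atan2(-37.51, 18.03) mod 360° = 295.67°; distance = √((-37.51)² + (18.03)²) = 41.623 km.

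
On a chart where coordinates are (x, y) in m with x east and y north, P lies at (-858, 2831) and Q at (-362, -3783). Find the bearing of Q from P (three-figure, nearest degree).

176°

Δeast = -362 − -858 = 496.00; Δnorth = -3783 − 2831 = -6614.00.
Bearing = atan2(Δeast, Δnorth) mod 360° = 175.71° ≈ 176°.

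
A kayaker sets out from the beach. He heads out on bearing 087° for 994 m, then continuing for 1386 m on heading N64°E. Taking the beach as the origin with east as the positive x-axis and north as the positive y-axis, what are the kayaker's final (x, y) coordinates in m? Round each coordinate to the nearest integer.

Leg 1 (087°, 994 m): east 994 sin 87° = 992.64, north 994 cos 87° = 52.02
Leg 2 (N64°E, 1386 m): east 1386 sin 64° = 1245.73, north 1386 cos 64° = 607.58
Summing: 2238.37 m east, 659.60 m north → (2238, 660).

(2238, 660)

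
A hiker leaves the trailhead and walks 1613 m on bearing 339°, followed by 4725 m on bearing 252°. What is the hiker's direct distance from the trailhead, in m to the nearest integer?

Leg 1 (339°, 1613 m): east 1613 sin 339° = -578.05, north 1613 cos 339° = 1505.87
Leg 2 (252°, 4725 m): east 4725 sin 252° = -4493.74, north 4725 cos 252° = -1460.11
Net: -5071.79 east, 45.76 north. Distance = √((-5071.79)² + (45.76)²) = 5071.996 m.

5072 m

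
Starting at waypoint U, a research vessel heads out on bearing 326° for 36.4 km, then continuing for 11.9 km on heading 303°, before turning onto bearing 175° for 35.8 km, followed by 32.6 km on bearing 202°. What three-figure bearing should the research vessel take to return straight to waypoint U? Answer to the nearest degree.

Leg 1 (326°, 36.4 km): east 36.4 sin 326° = -20.35, north 36.4 cos 326° = 30.18
Leg 2 (303°, 11.9 km): east 11.9 sin 303° = -9.98, north 11.9 cos 303° = 6.48
Leg 3 (175°, 35.8 km): east 35.8 sin 175° = 3.12, north 35.8 cos 175° = -35.66
Leg 4 (202°, 32.6 km): east 32.6 sin 202° = -12.21, north 32.6 cos 202° = -30.23
Net displacement: -39.43 east, -29.23 north. Direction back to start is (39.43, 29.23): bearing = atan2(39.43, 29.23) mod 360° = 53.45° ≈ 053°.

053°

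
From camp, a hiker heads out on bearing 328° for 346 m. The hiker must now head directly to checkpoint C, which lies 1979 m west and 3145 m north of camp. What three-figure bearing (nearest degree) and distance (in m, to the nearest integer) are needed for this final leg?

Leg 1 (328°, 346 m): east 346 sin 328° = -183.35, north 346 cos 328° = 293.42
Current position: (-183.35, 293.42). Target: (-1979, 3145). Remaining: Δeast = -1795.65, Δnorth = 2851.58.
Bearing = atan2(-1795.65, 2851.58) mod 360° = 327.80°; distance = √((-1795.65)² + (2851.58)²) = 3369.842 m.

328°, 3370 m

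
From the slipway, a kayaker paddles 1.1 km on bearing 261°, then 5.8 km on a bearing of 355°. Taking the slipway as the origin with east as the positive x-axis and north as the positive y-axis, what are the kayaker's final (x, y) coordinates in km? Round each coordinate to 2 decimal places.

Leg 1 (261°, 1.1 km): east 1.1 sin 261° = -1.09, north 1.1 cos 261° = -0.17
Leg 2 (355°, 5.8 km): east 5.8 sin 355° = -0.51, north 5.8 cos 355° = 5.78
Summing: -1.59 km east, 5.61 km north → (-1.59, 5.61).

(-1.59, 5.61)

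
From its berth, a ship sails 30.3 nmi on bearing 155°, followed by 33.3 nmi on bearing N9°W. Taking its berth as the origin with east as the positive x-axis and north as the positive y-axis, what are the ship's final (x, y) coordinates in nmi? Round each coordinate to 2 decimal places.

(7.60, 5.43)

Leg 1 (155°, 30.3 nmi): east 30.3 sin 155° = 12.81, north 30.3 cos 155° = -27.46
Leg 2 (N9°W, 33.3 nmi): east 33.3 sin 351° = -5.21, north 33.3 cos 351° = 32.89
Summing: 7.60 nmi east, 5.43 nmi north → (7.60, 5.43).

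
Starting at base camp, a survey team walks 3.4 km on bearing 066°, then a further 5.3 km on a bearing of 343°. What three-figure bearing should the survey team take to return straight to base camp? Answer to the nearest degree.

Leg 1 (066°, 3.4 km): east 3.4 sin 66° = 3.11, north 3.4 cos 66° = 1.38
Leg 2 (343°, 5.3 km): east 5.3 sin 343° = -1.55, north 5.3 cos 343° = 5.07
Net displacement: 1.56 east, 6.45 north. Direction back to start is (-1.56, -6.45): bearing = atan2(-1.56, -6.45) mod 360° = 193.56° ≈ 194°.

194°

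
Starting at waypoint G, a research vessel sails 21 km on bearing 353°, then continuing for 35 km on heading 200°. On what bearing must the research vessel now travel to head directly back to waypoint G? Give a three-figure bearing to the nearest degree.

050°

Leg 1 (353°, 21 km): east 21 sin 353° = -2.56, north 21 cos 353° = 20.84
Leg 2 (200°, 35 km): east 35 sin 200° = -11.97, north 35 cos 200° = -32.89
Net displacement: -14.53 east, -12.05 north. Direction back to start is (14.53, 12.05): bearing = atan2(14.53, 12.05) mod 360° = 50.34° ≈ 050°.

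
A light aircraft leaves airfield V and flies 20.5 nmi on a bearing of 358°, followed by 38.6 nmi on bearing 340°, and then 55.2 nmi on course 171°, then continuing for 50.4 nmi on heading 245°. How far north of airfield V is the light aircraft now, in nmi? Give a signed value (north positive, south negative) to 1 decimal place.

Leg 1 (358°, 20.5 nmi): east 20.5 sin 358° = -0.72, north 20.5 cos 358° = 20.49
Leg 2 (340°, 38.6 nmi): east 38.6 sin 340° = -13.20, north 38.6 cos 340° = 36.27
Leg 3 (171°, 55.2 nmi): east 55.2 sin 171° = 8.64, north 55.2 cos 171° = -54.52
Leg 4 (245°, 50.4 nmi): east 50.4 sin 245° = -45.68, north 50.4 cos 245° = -21.30
Net north component: -19.06 nmi.

-19.1 nmi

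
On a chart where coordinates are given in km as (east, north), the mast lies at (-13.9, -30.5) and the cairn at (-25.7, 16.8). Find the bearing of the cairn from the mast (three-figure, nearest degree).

346°

Δeast = -25.7 − -13.9 = -11.80; Δnorth = 16.8 − -30.5 = 47.30.
Bearing = atan2(Δeast, Δnorth) mod 360° = 345.99° ≈ 346°.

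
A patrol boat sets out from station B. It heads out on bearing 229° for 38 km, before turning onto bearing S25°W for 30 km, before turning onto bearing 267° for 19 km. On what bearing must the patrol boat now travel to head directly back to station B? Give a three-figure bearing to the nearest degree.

049°

Leg 1 (229°, 38 km): east 38 sin 229° = -28.68, north 38 cos 229° = -24.93
Leg 2 (S25°W, 30 km): east 30 sin 205° = -12.68, north 30 cos 205° = -27.19
Leg 3 (267°, 19 km): east 19 sin 267° = -18.97, north 19 cos 267° = -0.99
Net displacement: -60.33 east, -53.11 north. Direction back to start is (60.33, 53.11): bearing = atan2(60.33, 53.11) mod 360° = 48.64° ≈ 049°.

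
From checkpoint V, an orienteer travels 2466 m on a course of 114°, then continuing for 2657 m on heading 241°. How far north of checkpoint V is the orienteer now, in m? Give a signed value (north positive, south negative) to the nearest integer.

-2291 m

Leg 1 (114°, 2466 m): east 2466 sin 114° = 2252.80, north 2466 cos 114° = -1003.01
Leg 2 (241°, 2657 m): east 2657 sin 241° = -2323.86, north 2657 cos 241° = -1288.14
Net north component: -2291.15 m.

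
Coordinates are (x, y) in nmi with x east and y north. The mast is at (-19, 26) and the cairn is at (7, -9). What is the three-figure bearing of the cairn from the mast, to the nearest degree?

Δeast = 7 − -19 = 26.00; Δnorth = -9 − 26 = -35.00.
Bearing = atan2(Δeast, Δnorth) mod 360° = 143.39° ≈ 143°.

143°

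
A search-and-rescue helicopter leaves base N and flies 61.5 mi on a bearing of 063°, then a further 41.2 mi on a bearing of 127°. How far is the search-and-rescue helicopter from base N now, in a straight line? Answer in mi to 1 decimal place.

Leg 1 (063°, 61.5 mi): east 61.5 sin 63° = 54.80, north 61.5 cos 63° = 27.92
Leg 2 (127°, 41.2 mi): east 41.2 sin 127° = 32.90, north 41.2 cos 127° = -24.79
Net: 87.70 east, 3.13 north. Distance = √((87.70)² + (3.13)²) = 87.756 mi.

87.8 mi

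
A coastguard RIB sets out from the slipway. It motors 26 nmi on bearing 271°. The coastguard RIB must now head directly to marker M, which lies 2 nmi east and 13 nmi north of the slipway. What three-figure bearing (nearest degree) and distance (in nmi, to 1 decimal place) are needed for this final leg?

Leg 1 (271°, 26 nmi): east 26 sin 271° = -26.00, north 26 cos 271° = 0.45
Current position: (-26.00, 0.45). Target: (2, 13). Remaining: Δeast = 28.00, Δnorth = 12.55.
Bearing = atan2(28.00, 12.55) mod 360° = 65.86°; distance = √((28.00)² + (12.55)²) = 30.679 nmi.

066°, 30.7 nmi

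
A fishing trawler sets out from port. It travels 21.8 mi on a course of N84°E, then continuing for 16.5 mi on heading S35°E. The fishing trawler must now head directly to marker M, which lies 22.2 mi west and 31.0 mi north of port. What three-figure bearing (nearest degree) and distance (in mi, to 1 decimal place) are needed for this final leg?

308°, 68.0 mi

Leg 1 (N84°E, 21.8 mi): east 21.8 sin 84° = 21.68, north 21.8 cos 84° = 2.28
Leg 2 (S35°E, 16.5 mi): east 16.5 sin 145° = 9.46, north 16.5 cos 145° = -13.52
Current position: (31.14, -11.24). Target: (-22.2, 31.0). Remaining: Δeast = -53.34, Δnorth = 42.24.
Bearing = atan2(-53.34, 42.24) mod 360° = 308.37°; distance = √((-53.34)² + (42.24)²) = 68.041 mi.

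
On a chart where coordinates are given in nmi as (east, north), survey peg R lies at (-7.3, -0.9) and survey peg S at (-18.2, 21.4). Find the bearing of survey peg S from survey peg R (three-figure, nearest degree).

Δeast = -18.2 − -7.3 = -10.90; Δnorth = 21.4 − -0.9 = 22.30.
Bearing = atan2(Δeast, Δnorth) mod 360° = 333.95° ≈ 334°.

334°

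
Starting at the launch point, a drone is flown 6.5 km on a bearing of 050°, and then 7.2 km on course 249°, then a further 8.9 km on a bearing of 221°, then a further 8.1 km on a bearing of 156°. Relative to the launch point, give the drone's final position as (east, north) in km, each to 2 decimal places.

Leg 1 (050°, 6.5 km): east 6.5 sin 50° = 4.98, north 6.5 cos 50° = 4.18
Leg 2 (249°, 7.2 km): east 7.2 sin 249° = -6.72, north 7.2 cos 249° = -2.58
Leg 3 (221°, 8.9 km): east 8.9 sin 221° = -5.84, north 8.9 cos 221° = -6.72
Leg 4 (156°, 8.1 km): east 8.1 sin 156° = 3.29, north 8.1 cos 156° = -7.40
Summing: -4.29 km east, -12.52 km north → (-4.29, -12.52).

(-4.29, -12.52)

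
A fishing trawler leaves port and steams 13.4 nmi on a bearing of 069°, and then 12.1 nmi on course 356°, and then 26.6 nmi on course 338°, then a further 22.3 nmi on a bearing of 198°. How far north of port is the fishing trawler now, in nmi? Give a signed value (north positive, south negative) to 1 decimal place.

Leg 1 (069°, 13.4 nmi): east 13.4 sin 69° = 12.51, north 13.4 cos 69° = 4.80
Leg 2 (356°, 12.1 nmi): east 12.1 sin 356° = -0.84, north 12.1 cos 356° = 12.07
Leg 3 (338°, 26.6 nmi): east 26.6 sin 338° = -9.96, north 26.6 cos 338° = 24.66
Leg 4 (198°, 22.3 nmi): east 22.3 sin 198° = -6.89, north 22.3 cos 198° = -21.21
Net north component: 20.33 nmi.

20.3 nmi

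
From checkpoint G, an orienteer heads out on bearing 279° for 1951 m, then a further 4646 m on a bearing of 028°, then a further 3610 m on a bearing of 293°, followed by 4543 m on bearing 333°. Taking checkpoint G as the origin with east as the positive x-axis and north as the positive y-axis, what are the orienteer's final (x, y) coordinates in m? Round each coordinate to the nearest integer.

Leg 1 (279°, 1951 m): east 1951 sin 279° = -1926.98, north 1951 cos 279° = 305.20
Leg 2 (028°, 4646 m): east 4646 sin 28° = 2181.16, north 4646 cos 28° = 4102.17
Leg 3 (293°, 3610 m): east 3610 sin 293° = -3323.02, north 3610 cos 293° = 1410.54
Leg 4 (333°, 4543 m): east 4543 sin 333° = -2062.48, north 4543 cos 333° = 4047.84
Summing: -5131.32 m east, 9865.76 m north → (-5131, 9866).

(-5131, 9866)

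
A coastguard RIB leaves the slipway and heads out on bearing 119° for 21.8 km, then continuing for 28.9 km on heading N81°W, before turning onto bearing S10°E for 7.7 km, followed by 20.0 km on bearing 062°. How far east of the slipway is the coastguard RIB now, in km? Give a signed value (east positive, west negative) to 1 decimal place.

9.5 km

Leg 1 (119°, 21.8 km): east 21.8 sin 119° = 19.07, north 21.8 cos 119° = -10.57
Leg 2 (N81°W, 28.9 km): east 28.9 sin 279° = -28.54, north 28.9 cos 279° = 4.52
Leg 3 (S10°E, 7.7 km): east 7.7 sin 170° = 1.34, north 7.7 cos 170° = -7.58
Leg 4 (062°, 20.0 km): east 20.0 sin 62° = 17.66, north 20.0 cos 62° = 9.39
Net east component: 9.52 km.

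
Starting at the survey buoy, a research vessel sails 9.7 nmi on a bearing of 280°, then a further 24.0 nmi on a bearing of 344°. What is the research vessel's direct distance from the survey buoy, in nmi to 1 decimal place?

Leg 1 (280°, 9.7 nmi): east 9.7 sin 280° = -9.55, north 9.7 cos 280° = 1.68
Leg 2 (344°, 24.0 nmi): east 24.0 sin 344° = -6.62, north 24.0 cos 344° = 23.07
Net: -16.17 east, 24.75 north. Distance = √((-16.17)² + (24.75)²) = 29.567 nmi.

29.6 nmi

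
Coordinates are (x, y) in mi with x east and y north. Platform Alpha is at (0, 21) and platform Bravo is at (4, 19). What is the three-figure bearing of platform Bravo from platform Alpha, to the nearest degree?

117°

Δeast = 4 − 0 = 4.00; Δnorth = 19 − 21 = -2.00.
Bearing = atan2(Δeast, Δnorth) mod 360° = 116.57° ≈ 117°.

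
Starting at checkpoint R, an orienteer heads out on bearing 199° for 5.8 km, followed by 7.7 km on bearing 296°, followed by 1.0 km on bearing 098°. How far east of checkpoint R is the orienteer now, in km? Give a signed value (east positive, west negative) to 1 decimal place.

-7.8 km

Leg 1 (199°, 5.8 km): east 5.8 sin 199° = -1.89, north 5.8 cos 199° = -5.48
Leg 2 (296°, 7.7 km): east 7.7 sin 296° = -6.92, north 7.7 cos 296° = 3.38
Leg 3 (098°, 1.0 km): east 1.0 sin 98° = 0.99, north 1.0 cos 98° = -0.14
Net east component: -7.82 km.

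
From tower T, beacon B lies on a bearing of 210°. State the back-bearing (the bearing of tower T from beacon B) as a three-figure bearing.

Back-bearing = 210° − 180° = 030°.

030°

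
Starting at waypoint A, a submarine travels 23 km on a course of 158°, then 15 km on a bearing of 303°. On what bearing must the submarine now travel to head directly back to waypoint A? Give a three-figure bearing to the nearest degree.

017°

Leg 1 (158°, 23 km): east 23 sin 158° = 8.62, north 23 cos 158° = -21.33
Leg 2 (303°, 15 km): east 15 sin 303° = -12.58, north 15 cos 303° = 8.17
Net displacement: -3.96 east, -13.16 north. Direction back to start is (3.96, 13.16): bearing = atan2(3.96, 13.16) mod 360° = 16.77° ≈ 017°.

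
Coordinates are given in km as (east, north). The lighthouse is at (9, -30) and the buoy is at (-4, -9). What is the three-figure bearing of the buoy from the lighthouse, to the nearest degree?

328°

Δeast = -4 − 9 = -13.00; Δnorth = -9 − -30 = 21.00.
Bearing = atan2(Δeast, Δnorth) mod 360° = 328.24° ≈ 328°.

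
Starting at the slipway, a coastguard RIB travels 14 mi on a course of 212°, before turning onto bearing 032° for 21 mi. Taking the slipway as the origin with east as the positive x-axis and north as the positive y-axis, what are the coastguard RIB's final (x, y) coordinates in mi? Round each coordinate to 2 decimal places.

Leg 1 (212°, 14 mi): east 14 sin 212° = -7.42, north 14 cos 212° = -11.87
Leg 2 (032°, 21 mi): east 21 sin 32° = 11.13, north 21 cos 32° = 17.81
Summing: 3.71 mi east, 5.94 mi north → (3.71, 5.94).

(3.71, 5.94)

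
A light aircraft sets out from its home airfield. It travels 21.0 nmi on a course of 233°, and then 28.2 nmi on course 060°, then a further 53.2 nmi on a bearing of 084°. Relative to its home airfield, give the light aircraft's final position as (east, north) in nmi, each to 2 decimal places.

(60.56, 7.02)

Leg 1 (233°, 21.0 nmi): east 21.0 sin 233° = -16.77, north 21.0 cos 233° = -12.64
Leg 2 (060°, 28.2 nmi): east 28.2 sin 60° = 24.42, north 28.2 cos 60° = 14.10
Leg 3 (084°, 53.2 nmi): east 53.2 sin 84° = 52.91, north 53.2 cos 84° = 5.56
Summing: 60.56 nmi east, 7.02 nmi north → (60.56, 7.02).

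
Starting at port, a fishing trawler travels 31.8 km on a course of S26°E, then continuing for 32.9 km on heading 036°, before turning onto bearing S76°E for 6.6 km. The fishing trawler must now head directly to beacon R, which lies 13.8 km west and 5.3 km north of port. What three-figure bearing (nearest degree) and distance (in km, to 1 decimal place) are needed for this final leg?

Leg 1 (S26°E, 31.8 km): east 31.8 sin 154° = 13.94, north 31.8 cos 154° = -28.58
Leg 2 (036°, 32.9 km): east 32.9 sin 36° = 19.34, north 32.9 cos 36° = 26.62
Leg 3 (S76°E, 6.6 km): east 6.6 sin 104° = 6.40, north 6.6 cos 104° = -1.60
Current position: (39.68, -3.56). Target: (-13.8, 5.3). Remaining: Δeast = -53.48, Δnorth = 8.86.
Bearing = atan2(-53.48, 8.86) mod 360° = 279.41°; distance = √((-53.48)² + (8.86)²) = 54.211 km.

279°, 54.2 km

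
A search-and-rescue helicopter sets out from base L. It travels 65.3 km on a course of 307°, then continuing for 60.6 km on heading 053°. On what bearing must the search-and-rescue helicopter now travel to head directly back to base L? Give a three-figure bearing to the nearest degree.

Leg 1 (307°, 65.3 km): east 65.3 sin 307° = -52.15, north 65.3 cos 307° = 39.30
Leg 2 (053°, 60.6 km): east 60.6 sin 53° = 48.40, north 60.6 cos 53° = 36.47
Net displacement: -3.75 east, 75.77 north. Direction back to start is (3.75, -75.77): bearing = atan2(3.75, -75.77) mod 360° = 177.16° ≈ 177°.

177°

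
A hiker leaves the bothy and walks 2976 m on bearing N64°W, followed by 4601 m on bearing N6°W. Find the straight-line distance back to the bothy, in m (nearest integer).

6674 m

Leg 1 (N64°W, 2976 m): east 2976 sin 296° = -2674.81, north 2976 cos 296° = 1304.59
Leg 2 (N6°W, 4601 m): east 4601 sin 354° = -480.94, north 4601 cos 354° = 4575.80
Net: -3155.75 east, 5880.39 north. Distance = √((-3155.75)² + (5880.39)²) = 6673.657 m.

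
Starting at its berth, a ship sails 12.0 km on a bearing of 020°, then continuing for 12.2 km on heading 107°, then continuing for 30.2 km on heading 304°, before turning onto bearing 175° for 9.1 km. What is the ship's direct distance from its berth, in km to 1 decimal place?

Leg 1 (020°, 12.0 km): east 12.0 sin 20° = 4.10, north 12.0 cos 20° = 11.28
Leg 2 (107°, 12.2 km): east 12.2 sin 107° = 11.67, north 12.2 cos 107° = -3.57
Leg 3 (304°, 30.2 km): east 30.2 sin 304° = -25.04, north 30.2 cos 304° = 16.89
Leg 4 (175°, 9.1 km): east 9.1 sin 175° = 0.79, north 9.1 cos 175° = -9.07
Net: -8.47 east, 15.53 north. Distance = √((-8.47)² + (15.53)²) = 17.692 km.

17.7 km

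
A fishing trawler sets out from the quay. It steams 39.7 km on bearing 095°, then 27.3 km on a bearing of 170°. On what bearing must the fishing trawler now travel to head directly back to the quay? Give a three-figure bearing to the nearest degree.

304°

Leg 1 (095°, 39.7 km): east 39.7 sin 95° = 39.55, north 39.7 cos 95° = -3.46
Leg 2 (170°, 27.3 km): east 27.3 sin 170° = 4.74, north 27.3 cos 170° = -26.89
Net displacement: 44.29 east, -30.35 north. Direction back to start is (-44.29, 30.35): bearing = atan2(-44.29, 30.35) mod 360° = 304.42° ≈ 304°.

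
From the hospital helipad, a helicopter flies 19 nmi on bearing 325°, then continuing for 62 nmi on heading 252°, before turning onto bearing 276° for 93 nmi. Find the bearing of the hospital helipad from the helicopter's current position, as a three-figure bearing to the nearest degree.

092°

Leg 1 (325°, 19 nmi): east 19 sin 325° = -10.90, north 19 cos 325° = 15.56
Leg 2 (252°, 62 nmi): east 62 sin 252° = -58.97, north 62 cos 252° = -19.16
Leg 3 (276°, 93 nmi): east 93 sin 276° = -92.49, north 93 cos 276° = 9.72
Net displacement: -162.35 east, 6.13 north. Direction back to start is (162.35, -6.13): bearing = atan2(162.35, -6.13) mod 360° = 92.16° ≈ 092°.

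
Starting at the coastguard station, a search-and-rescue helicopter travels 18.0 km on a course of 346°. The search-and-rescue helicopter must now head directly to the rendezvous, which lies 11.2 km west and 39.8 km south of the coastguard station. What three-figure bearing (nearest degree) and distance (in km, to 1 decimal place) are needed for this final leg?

Leg 1 (346°, 18.0 km): east 18.0 sin 346° = -4.35, north 18.0 cos 346° = 17.47
Current position: (-4.35, 17.47). Target: (-11.2, -39.8). Remaining: Δeast = -6.85, Δnorth = -57.27.
Bearing = atan2(-6.85, -57.27) mod 360° = 186.82°; distance = √((-6.85)² + (-57.27)²) = 57.673 km.

187°, 57.7 km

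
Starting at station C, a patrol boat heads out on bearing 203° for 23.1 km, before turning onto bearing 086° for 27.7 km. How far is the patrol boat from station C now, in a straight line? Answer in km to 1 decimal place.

26.8 km

Leg 1 (203°, 23.1 km): east 23.1 sin 203° = -9.03, north 23.1 cos 203° = -21.26
Leg 2 (086°, 27.7 km): east 27.7 sin 86° = 27.63, north 27.7 cos 86° = 1.93
Net: 18.61 east, -19.33 north. Distance = √((18.61)² + (-19.33)²) = 26.831 km.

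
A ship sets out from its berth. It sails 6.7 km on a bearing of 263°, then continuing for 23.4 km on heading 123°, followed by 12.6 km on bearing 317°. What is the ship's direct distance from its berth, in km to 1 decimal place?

Leg 1 (263°, 6.7 km): east 6.7 sin 263° = -6.65, north 6.7 cos 263° = -0.82
Leg 2 (123°, 23.4 km): east 23.4 sin 123° = 19.62, north 23.4 cos 123° = -12.74
Leg 3 (317°, 12.6 km): east 12.6 sin 317° = -8.59, north 12.6 cos 317° = 9.22
Net: 4.38 east, -4.35 north. Distance = √((4.38)² + (-4.35)²) = 6.171 km.

6.2 km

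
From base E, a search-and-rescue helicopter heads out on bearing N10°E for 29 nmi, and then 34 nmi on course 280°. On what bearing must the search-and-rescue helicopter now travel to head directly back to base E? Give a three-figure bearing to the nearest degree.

Leg 1 (N10°E, 29 nmi): east 29 sin 10° = 5.04, north 29 cos 10° = 28.56
Leg 2 (280°, 34 nmi): east 34 sin 280° = -33.48, north 34 cos 280° = 5.90
Net displacement: -28.45 east, 34.46 north. Direction back to start is (28.45, -34.46): bearing = atan2(28.45, -34.46) mod 360° = 140.46° ≈ 140°.

140°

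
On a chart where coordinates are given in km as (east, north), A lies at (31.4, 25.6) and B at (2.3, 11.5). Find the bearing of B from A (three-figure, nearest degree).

Δeast = 2.3 − 31.4 = -29.10; Δnorth = 11.5 − 25.6 = -14.10.
Bearing = atan2(Δeast, Δnorth) mod 360° = 244.15° ≈ 244°.

244°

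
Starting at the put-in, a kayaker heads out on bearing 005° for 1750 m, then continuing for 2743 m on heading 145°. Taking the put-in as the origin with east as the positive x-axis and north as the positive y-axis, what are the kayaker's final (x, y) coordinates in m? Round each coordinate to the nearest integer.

Leg 1 (005°, 1750 m): east 1750 sin 5° = 152.52, north 1750 cos 5° = 1743.34
Leg 2 (145°, 2743 m): east 2743 sin 145° = 1573.32, north 2743 cos 145° = -2246.93
Summing: 1725.84 m east, -503.59 m north → (1726, -504).

(1726, -504)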